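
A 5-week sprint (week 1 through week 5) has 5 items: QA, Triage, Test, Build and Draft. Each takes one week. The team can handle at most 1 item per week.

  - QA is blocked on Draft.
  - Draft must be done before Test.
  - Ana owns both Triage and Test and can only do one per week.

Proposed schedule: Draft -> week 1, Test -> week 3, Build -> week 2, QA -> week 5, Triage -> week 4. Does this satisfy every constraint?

Yes, all constraints hold

Ana owns both Triage and Test and can only do one per week — holds.
QA is blocked on Draft — holds.
Draft must be done before Test — holds.
The team can handle at most 1 item per week — holds.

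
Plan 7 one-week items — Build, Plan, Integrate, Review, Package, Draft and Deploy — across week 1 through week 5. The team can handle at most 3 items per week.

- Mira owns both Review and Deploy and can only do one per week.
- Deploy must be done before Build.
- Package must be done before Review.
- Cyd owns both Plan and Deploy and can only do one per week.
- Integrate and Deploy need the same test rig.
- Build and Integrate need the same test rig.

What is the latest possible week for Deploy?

Downstream work caps Deploy at week 4.
Deploy at week 4 is achievable: Integrate in week 1, Deploy in week 4, Draft in week 2, Package in week 1, Plan in week 1, Review in week 2, Build in week 5.

week 4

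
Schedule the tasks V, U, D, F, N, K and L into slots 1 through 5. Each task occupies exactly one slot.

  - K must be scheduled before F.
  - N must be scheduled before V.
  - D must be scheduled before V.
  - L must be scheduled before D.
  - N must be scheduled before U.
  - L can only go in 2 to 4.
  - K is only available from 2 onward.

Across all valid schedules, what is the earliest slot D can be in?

3

Precedence pushes D to at least 3; downstream work caps D at 4.
D at 3 is achievable: L in 2; V in 4; U in 2; K in 2; D in 3; N in 1; F in 3.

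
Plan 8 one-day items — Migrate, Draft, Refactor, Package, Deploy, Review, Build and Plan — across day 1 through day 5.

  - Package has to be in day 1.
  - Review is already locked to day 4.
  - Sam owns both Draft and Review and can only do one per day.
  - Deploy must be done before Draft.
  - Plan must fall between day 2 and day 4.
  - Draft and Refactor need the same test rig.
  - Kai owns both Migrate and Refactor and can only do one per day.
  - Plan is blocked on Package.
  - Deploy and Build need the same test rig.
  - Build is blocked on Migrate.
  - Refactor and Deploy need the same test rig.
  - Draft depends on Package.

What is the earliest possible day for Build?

Precedence pushes Build to at least day 2.
Build at day 2 is achievable: Deploy -> day 1; Draft -> day 2; Build -> day 2; Refactor -> day 3; Plan -> day 2; Review -> day 4; Package -> day 1; Migrate -> day 1.

day 2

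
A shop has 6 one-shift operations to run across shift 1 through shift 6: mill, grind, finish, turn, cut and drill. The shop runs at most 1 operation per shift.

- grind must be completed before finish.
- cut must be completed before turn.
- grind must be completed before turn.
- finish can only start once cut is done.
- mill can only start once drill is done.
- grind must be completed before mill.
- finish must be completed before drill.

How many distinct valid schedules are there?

8

Splitting on mill: it can be shift 5 (2), shift 6 (6). Listing each branch's schedules as (grind, finish, turn, cut, drill) by shift number:
mill=shift 5: (1,3,6,2,4) (2,3,6,1,4) — 2.
mill=shift 6: (1,3,4,2,5) (1,3,5,2,4) (1,4,3,2,5) (2,3,4,1,5) (2,3,5,1,4) (2,4,3,1,5) — 6.
Summing: 2 + 6 = 8.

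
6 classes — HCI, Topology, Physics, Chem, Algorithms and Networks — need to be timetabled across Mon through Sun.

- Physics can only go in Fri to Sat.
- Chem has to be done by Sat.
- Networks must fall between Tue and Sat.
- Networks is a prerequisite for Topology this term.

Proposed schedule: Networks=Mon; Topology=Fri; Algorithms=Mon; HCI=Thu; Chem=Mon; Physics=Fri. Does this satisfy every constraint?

No. Networks must fall between Tue and Sat is not satisfied.

Networks is a prerequisite for Topology this term — holds.
Networks must fall between Tue and Sat — violated.
Physics can only go in Fri to Sat — holds.
Chem has to be done by Sat — holds.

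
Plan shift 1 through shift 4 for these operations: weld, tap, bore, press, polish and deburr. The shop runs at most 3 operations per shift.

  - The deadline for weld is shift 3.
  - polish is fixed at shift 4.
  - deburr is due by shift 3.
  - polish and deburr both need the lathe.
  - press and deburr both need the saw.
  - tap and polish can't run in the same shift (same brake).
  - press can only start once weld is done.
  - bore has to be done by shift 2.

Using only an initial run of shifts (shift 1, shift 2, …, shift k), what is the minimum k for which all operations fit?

The precedence chain requires at least 2 distinct shifts.
With at most 3 per shift and 6 operations, at least 2 shifts are needed.
polish can't be placed before shift 4, so the schedule must run through at least shift 4.
4 works (last occupied shift: shift 4): for example tap=shift 2, weld=shift 1, deburr=shift 1, bore=shift 1, polish=shift 4, press=shift 2.

4 shifts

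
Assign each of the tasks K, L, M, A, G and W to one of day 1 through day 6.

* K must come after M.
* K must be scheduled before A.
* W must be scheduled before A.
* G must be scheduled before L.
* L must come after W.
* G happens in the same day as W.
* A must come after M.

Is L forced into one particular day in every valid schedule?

No

L can be day 2 (e.g. M=day 1, K=day 2, W=day 1, A=day 3, G=day 1, L=day 2) or day 3 (e.g. L=day 3; K=day 2; A=day 3; G=day 1; M=day 1; W=day 1).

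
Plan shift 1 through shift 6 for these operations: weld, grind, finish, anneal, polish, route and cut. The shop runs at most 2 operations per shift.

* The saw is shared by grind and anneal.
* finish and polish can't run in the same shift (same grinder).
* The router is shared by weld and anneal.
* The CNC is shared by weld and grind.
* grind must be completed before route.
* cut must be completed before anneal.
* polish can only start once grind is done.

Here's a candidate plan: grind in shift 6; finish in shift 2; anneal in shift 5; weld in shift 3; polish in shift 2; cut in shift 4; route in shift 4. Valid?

Invalid. polish can only start once grind is done.

polish can only start once grind is done — violated.
The saw is shared by grind and anneal — holds.
The router is shared by weld and anneal — holds.
The shop runs at most 2 operations per shift — holds.
The CNC is shared by weld and grind — holds.
grind must be completed before route — violated.
cut must be completed before anneal — holds.
finish and polish can't run in the same shift (same grinder) — violated.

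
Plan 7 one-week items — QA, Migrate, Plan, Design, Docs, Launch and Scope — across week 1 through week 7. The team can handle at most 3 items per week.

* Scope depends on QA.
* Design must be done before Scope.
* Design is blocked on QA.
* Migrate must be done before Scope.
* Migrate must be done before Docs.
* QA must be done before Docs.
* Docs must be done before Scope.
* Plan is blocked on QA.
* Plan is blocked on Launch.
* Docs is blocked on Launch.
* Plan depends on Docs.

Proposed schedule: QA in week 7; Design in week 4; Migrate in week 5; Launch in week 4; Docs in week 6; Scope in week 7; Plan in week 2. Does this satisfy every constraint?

Plan is blocked on QA — violated.
Migrate must be done before Scope — holds.
Design must be done before Scope — holds.
Migrate must be done before Docs — holds.
The team can handle at most 3 items per week — holds.
Scope depends on QA — violated.
QA must be done before Docs — violated.
Plan depends on Docs — violated.
Design is blocked on QA — violated.
Docs is blocked on Launch — holds.
Docs must be done before Scope — holds.
Plan is blocked on Launch — violated.

No — it violates: Plan is blocked on QA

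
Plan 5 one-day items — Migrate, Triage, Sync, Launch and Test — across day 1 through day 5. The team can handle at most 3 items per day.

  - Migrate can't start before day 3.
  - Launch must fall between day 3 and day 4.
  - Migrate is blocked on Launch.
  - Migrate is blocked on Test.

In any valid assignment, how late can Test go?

Downstream work caps Test at day 4.
Test at day 4 is achievable: Triage -> day 1, Migrate -> day 5, Sync -> day 1, Test -> day 4, Launch -> day 3.

day 4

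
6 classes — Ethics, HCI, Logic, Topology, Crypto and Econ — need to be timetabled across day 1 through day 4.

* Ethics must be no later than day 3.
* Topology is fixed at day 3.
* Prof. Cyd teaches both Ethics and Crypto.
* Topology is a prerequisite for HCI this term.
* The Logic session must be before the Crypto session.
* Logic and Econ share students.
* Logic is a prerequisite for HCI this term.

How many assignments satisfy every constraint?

45

Splitting on Ethics: it can be day 1 (18), day 2 (15), day 3 (12). Listing each branch's schedules as (HCI, Logic, Topology, Crypto, Econ) by day number:
Ethics=day 1: (4,1,3,2,2) (4,1,3,2,3) (4,1,3,2,4) (4,1,3,3,2) (4,1,3,3,3) (4,1,3,3,4) (4,1,3,4,2) (4,1,3,4,3) (4,1,3,4,4) (4,2,3,3,1) (4,2,3,3,3) (4,2,3,3,4) (4,2,3,4,1) (4,2,3,4,3) (4,2,3,4,4) (4,3,3,4,1) (4,3,3,4,2) (4,3,3,4,4) — 18.
Ethics=day 2: (4,1,3,3,2) (4,1,3,3,3) (4,1,3,3,4) (4,1,3,4,2) (4,1,3,4,3) (4,1,3,4,4) (4,2,3,3,1) (4,2,3,3,3) (4,2,3,3,4) (4,2,3,4,1) (4,2,3,4,3) (4,2,3,4,4) (4,3,3,4,1) (4,3,3,4,2) (4,3,3,4,4) — 15.
Ethics=day 3: (4,1,3,2,2) (4,1,3,2,3) (4,1,3,2,4) (4,1,3,4,2) (4,1,3,4,3) (4,1,3,4,4) (4,2,3,4,1) (4,2,3,4,3) (4,2,3,4,4) (4,3,3,4,1) (4,3,3,4,2) (4,3,3,4,4) — 12.
Summing: 18 + 15 + 12 = 45.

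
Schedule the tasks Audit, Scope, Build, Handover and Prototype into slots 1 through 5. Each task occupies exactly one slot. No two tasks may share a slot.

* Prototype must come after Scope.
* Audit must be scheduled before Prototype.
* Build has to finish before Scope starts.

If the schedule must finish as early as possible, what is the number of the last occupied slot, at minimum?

5

The precedence chain requires at least 3 distinct slots.
With at most 1 per slot and 5 tasks, at least 5 slots are needed.
5 works (last occupied slot: 5): for example Build in 1, Handover in 5, Scope in 2, Prototype in 4, Audit in 3.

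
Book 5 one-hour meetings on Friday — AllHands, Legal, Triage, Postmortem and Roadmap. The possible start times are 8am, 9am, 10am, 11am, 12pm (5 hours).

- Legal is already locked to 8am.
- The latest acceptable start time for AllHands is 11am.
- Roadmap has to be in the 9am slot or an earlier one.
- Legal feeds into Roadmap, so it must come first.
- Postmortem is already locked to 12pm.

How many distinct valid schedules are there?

Splitting on AllHands: it can be 8am (5), 9am (5), 10am (5), 11am (5). Listing each branch's schedules as (Legal, Triage, Postmortem, Roadmap):
AllHands=8am: (8am,8am,12pm,9am) (8am,9am,12pm,9am) (8am,10am,12pm,9am) (8am,11am,12pm,9am) (8am,12pm,12pm,9am) — 5.
AllHands=9am: (8am,8am,12pm,9am) (8am,9am,12pm,9am) (8am,10am,12pm,9am) (8am,11am,12pm,9am) (8am,12pm,12pm,9am) — 5.
AllHands=10am: (8am,8am,12pm,9am) (8am,9am,12pm,9am) (8am,10am,12pm,9am) (8am,11am,12pm,9am) (8am,12pm,12pm,9am) — 5.
AllHands=11am: (8am,8am,12pm,9am) (8am,9am,12pm,9am) (8am,10am,12pm,9am) (8am,11am,12pm,9am) (8am,12pm,12pm,9am) — 5.
Summing: 5 + 5 + 5 + 5 = 20.

20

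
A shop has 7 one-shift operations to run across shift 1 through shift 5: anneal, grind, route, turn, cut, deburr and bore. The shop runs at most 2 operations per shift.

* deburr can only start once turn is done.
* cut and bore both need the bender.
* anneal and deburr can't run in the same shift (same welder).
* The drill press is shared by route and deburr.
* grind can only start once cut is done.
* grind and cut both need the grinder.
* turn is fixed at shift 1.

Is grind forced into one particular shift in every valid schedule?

grind can be shift 2 (e.g. grind -> shift 2; bore -> shift 4; turn -> shift 1; route -> shift 3; cut -> shift 1; anneal -> shift 3; deburr -> shift 2) or shift 3 (e.g. grind -> shift 3; bore -> shift 2; route -> shift 4; turn -> shift 1; cut -> shift 1; deburr -> shift 2; anneal -> shift 3).

No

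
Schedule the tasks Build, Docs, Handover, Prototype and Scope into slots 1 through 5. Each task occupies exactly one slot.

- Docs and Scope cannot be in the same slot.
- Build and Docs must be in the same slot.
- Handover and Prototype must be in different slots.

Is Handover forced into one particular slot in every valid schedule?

Handover can be 1 (e.g. Build in 1, Handover in 1, Docs in 1, Scope in 2, Prototype in 2) or 2 (e.g. Prototype=1; Build=1; Scope=2; Docs=1; Handover=2).

No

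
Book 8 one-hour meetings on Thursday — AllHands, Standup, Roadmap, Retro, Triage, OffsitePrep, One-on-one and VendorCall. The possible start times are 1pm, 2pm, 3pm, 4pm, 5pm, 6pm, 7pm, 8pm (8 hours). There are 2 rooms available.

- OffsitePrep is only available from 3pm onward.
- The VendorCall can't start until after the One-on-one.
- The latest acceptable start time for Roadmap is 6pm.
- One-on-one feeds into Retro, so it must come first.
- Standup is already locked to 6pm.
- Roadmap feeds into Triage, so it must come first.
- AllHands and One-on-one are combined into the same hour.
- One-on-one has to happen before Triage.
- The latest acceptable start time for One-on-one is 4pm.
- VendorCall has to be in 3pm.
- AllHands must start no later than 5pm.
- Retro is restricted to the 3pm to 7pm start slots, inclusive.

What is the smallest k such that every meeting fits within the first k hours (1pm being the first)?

The precedence chain requires at least 2 distinct hours.
With at most 2 per hour and 8 meetings, at least 4 hours are needed.
Standup can't be placed before 6pm — that is hour 6 counting from 1pm — so the schedule must run through at least 6 hours.
6 works (last occupied hour: 6pm): for example Triage=4pm; Retro=3pm; Standup=6pm; Roadmap=2pm; One-on-one=1pm; OffsitePrep=4pm; AllHands=1pm; VendorCall=3pm.

6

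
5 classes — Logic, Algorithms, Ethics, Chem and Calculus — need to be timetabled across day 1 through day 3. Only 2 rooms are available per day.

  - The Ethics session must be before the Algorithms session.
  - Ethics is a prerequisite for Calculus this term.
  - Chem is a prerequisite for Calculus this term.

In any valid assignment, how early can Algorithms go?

Precedence pushes Algorithms to at least day 2.
Algorithms at day 2 is achievable: Calculus -> day 2, Chem -> day 1, Algorithms -> day 2, Logic -> day 3, Ethics -> day 1.

day 2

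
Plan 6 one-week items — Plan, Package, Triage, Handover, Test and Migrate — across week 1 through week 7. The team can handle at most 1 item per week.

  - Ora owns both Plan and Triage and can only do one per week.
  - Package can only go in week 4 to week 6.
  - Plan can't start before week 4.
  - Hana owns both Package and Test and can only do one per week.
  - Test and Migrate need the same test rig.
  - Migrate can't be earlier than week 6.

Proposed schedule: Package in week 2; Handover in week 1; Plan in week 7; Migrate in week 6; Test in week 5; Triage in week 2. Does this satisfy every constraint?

Hana owns both Package and Test and can only do one per week — holds.
The team can handle at most 1 item per week — violated.
Plan can't start before week 4 — holds.
Ora owns both Plan and Triage and can only do one per week — holds.
Package can only go in week 4 to week 6 — violated.
Test and Migrate need the same test rig — holds.
Migrate can't be earlier than week 6 — holds.

No — it violates: Package can only go in week 4 to week 6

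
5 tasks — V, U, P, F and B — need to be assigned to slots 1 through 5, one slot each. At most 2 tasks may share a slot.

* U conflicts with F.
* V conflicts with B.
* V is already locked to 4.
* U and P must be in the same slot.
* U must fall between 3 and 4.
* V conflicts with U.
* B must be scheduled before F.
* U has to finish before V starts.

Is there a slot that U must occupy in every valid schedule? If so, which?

3

U's window is 3–4.
V is fixed at 4, and U can't share a slot with V.
So U must be 3.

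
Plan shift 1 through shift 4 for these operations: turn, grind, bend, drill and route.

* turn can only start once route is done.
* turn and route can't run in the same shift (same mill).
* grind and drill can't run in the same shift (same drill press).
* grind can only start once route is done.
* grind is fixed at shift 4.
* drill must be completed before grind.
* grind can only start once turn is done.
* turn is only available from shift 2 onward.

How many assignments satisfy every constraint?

36

Splitting on turn: it can be shift 2 (12), shift 3 (24). Listing each branch's schedules as (grind, bend, drill, route) by shift number:
turn=shift 2: (4,1,1,1) (4,1,2,1) (4,1,3,1) (4,2,1,1) (4,2,2,1) (4,2,3,1) (4,3,1,1) (4,3,2,1) (4,3,3,1) (4,4,1,1) (4,4,2,1) (4,4,3,1) — 12.
turn=shift 3: (4,1,1,1) (4,1,1,2) (4,1,2,1) (4,1,2,2) (4,1,3,1) (4,1,3,2) (4,2,1,1) (4,2,1,2) (4,2,2,1) (4,2,2,2) (4,2,3,1) (4,2,3,2) (4,3,1,1) (4,3,1,2) (4,3,2,1) (4,3,2,2) (4,3,3,1) (4,3,3,2) (4,4,1,1) (4,4,1,2) (4,4,2,1) (4,4,2,2) (4,4,3,1) (4,4,3,2) — 24.
Summing: 12 + 24 = 36.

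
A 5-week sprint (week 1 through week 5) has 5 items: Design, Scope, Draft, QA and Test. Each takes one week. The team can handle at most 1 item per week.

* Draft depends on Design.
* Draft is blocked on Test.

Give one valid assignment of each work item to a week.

Scope=week 4; QA=week 5; Draft=week 3; Test=week 2; Design=week 1

Checking: Design(week 1) before Draft(week 3); Test(week 2) before Draft(week 3); max 1 per week (cap 1).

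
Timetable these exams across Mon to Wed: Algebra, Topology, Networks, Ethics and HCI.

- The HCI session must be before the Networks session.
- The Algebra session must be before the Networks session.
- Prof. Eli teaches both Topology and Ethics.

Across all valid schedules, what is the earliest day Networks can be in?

Tue

Precedence pushes Networks to at least Tue.
Networks at Tue is achievable: Algebra=Mon; Topology=Mon; Ethics=Tue; HCI=Mon; Networks=Tue.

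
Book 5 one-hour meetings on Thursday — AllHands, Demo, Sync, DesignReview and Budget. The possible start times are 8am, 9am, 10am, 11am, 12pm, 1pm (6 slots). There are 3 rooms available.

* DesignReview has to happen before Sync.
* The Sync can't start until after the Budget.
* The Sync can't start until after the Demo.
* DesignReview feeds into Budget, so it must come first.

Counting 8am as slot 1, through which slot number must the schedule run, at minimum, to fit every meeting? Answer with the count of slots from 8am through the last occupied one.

3 slots

The precedence chain requires at least 3 distinct slots.
With at most 3 per slot and 5 meetings, at least 2 slots are needed.
3 works (last occupied slot: 10am): for example Budget=9am, DesignReview=8am, Sync=10am, AllHands=8am, Demo=8am.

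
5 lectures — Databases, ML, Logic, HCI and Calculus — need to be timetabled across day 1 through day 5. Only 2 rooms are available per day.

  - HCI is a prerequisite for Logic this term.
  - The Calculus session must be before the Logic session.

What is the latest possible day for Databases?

day 5

Databases at day 5 is achievable: Calculus -> day 1, Databases -> day 5, ML -> day 2, HCI -> day 1, Logic -> day 2.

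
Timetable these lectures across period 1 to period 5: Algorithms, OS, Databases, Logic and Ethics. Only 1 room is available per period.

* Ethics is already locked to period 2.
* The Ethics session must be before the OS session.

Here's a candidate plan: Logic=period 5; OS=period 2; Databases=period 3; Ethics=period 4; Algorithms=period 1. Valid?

Only 1 room is available per period — holds.
The Ethics session must be before the OS session — violated.
Ethics is already locked to period 2 — violated.

No. The Ethics session must be before the OS session is not satisfied.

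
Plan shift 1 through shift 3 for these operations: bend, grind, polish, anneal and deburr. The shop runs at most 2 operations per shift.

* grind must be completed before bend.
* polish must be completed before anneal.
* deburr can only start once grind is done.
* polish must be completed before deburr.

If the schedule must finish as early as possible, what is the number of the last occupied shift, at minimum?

The precedence chain requires at least 2 distinct shifts.
With at most 2 per shift and 5 operations, at least 3 shifts are needed.
3 works (last occupied shift: shift 3): for example deburr -> shift 2; anneal -> shift 3; polish -> shift 1; grind -> shift 1; bend -> shift 2.

3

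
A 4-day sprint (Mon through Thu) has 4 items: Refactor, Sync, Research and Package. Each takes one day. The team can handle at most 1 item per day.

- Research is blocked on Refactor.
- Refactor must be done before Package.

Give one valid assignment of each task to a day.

Research in Tue, Refactor in Mon, Sync in Thu, Package in Wed

Checking: Refactor(Mon) before Research(Tue); Refactor(Mon) before Package(Wed); max 1 per day (cap 1).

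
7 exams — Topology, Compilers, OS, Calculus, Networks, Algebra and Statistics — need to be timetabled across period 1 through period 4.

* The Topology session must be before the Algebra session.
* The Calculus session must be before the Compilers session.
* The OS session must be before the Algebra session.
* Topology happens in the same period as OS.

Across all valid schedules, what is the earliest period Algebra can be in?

period 2

Precedence pushes Algebra to at least period 2.
Algebra at period 2 is achievable: Calculus in period 1; Compilers in period 2; Statistics in period 1; Networks in period 1; Topology in period 1; Algebra in period 2; OS in period 1.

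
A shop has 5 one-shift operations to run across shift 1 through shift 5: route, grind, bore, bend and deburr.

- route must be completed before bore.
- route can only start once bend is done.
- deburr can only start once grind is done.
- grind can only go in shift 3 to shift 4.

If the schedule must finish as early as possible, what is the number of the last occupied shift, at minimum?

4

The precedence chain requires at least 3 distinct shifts.
Propagating the time windows through the other constraints, deburr can't land before shift 4, so the schedule must run through at least shift 4.
4 works (last occupied shift: shift 4): for example bore in shift 3; bend in shift 1; route in shift 2; grind in shift 3; deburr in shift 4.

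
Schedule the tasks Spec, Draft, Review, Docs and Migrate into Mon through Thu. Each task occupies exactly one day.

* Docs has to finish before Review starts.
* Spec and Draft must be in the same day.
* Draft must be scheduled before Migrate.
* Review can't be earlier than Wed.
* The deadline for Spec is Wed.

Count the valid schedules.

30

Splitting on Spec: it can be Mon (15), Tue (10), Wed (5). Listing each branch's schedules as (Draft, Review, Docs, Migrate):
Spec=Mon: (Mon,Wed,Mon,Tue) (Mon,Wed,Mon,Wed) (Mon,Wed,Mon,Thu) (Mon,Wed,Tue,Tue) (Mon,Wed,Tue,Wed) (Mon,Wed,Tue,Thu) (Mon,Thu,Mon,Tue) (Mon,Thu,Mon,Wed) (Mon,Thu,Mon,Thu) (Mon,Thu,Tue,Tue) (Mon,Thu,Tue,Wed) (Mon,Thu,Tue,Thu) (Mon,Thu,Wed,Tue) (Mon,Thu,Wed,Wed) (Mon,Thu,Wed,Thu) — 15.
Spec=Tue: (Tue,Wed,Mon,Wed) (Tue,Wed,Mon,Thu) (Tue,Wed,Tue,Wed) (Tue,Wed,Tue,Thu) (Tue,Thu,Mon,Wed) (Tue,Thu,Mon,Thu) (Tue,Thu,Tue,Wed) (Tue,Thu,Tue,Thu) (Tue,Thu,Wed,Wed) (Tue,Thu,Wed,Thu) — 10.
Spec=Wed: (Wed,Wed,Mon,Thu) (Wed,Wed,Tue,Thu) (Wed,Thu,Mon,Thu) (Wed,Thu,Tue,Thu) (Wed,Thu,Wed,Thu) — 5.
Summing: 15 + 10 + 5 = 30.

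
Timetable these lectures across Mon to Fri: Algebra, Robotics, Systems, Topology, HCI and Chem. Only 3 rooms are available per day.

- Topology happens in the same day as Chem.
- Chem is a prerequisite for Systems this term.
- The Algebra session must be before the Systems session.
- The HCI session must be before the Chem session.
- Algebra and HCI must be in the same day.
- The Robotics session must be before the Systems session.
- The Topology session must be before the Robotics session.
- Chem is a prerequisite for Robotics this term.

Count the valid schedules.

5

Splitting on Algebra: it can be Mon (4), Tue (1). Listing each branch's schedules as (Robotics, Systems, Topology, HCI, Chem):
Algebra=Mon: (Wed,Thu,Tue,Mon,Tue) (Wed,Fri,Tue,Mon,Tue) (Thu,Fri,Tue,Mon,Tue) (Thu,Fri,Wed,Mon,Wed) — 4.
Algebra=Tue: (Thu,Fri,Wed,Tue,Wed) — 1.
Summing: 4 + 1 = 5.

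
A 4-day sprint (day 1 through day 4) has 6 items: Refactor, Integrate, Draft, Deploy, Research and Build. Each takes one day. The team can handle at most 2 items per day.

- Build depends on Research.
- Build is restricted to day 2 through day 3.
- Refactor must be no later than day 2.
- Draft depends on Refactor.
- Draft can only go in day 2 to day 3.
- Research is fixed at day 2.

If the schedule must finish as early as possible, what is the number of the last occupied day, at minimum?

day 3

The precedence chain requires at least 2 distinct days.
With at most 2 per day and 6 tasks, at least 3 days are needed.
Propagating the time windows through the other constraints, Build can't land before day 3, so the schedule must run through at least day 3.
3 works (last occupied day: day 3): for example Refactor in day 1; Draft in day 2; Deploy in day 3; Integrate in day 1; Build in day 3; Research in day 2.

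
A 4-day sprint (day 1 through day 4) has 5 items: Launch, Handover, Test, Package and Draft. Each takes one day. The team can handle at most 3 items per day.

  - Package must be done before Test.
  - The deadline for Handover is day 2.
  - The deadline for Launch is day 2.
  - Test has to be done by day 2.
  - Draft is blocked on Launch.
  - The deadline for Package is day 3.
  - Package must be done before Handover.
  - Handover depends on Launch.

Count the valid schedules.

Enumerating: Launch -> day 1, Package -> day 1, Handover -> day 2, Test -> day 2, Draft -> day 2 | Test in day 2; Handover in day 2; Package in day 1; Launch in day 1; Draft in day 3 | Launch=day 1; Handover=day 2; Package=day 1; Test=day 2; Draft=day 4.

3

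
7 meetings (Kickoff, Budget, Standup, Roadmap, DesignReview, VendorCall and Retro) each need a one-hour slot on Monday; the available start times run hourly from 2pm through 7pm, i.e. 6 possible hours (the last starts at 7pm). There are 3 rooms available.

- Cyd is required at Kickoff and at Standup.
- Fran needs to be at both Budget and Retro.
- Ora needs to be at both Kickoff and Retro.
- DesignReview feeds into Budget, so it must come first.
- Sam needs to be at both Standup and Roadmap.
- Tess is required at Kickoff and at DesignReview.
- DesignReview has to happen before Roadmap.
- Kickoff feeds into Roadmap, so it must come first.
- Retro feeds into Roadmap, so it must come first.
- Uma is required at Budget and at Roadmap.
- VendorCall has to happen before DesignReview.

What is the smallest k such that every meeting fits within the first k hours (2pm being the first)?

The precedence chain requires at least 3 distinct hours.
With at most 3 per hour and 7 meetings, at least 3 hours are needed.
Could 3 hours be enough, i.e. nothing placed later than 4pm? No: DesignReview must come after VendorCall (at 2pm or later) → {3pm, 4pm}; Budget must come after DesignReview (at 3pm or later) → {4pm}; DesignReview must come before Budget (at 4pm or earlier) → {3pm}; Roadmap must come after Kickoff (at 2pm or later) → {3pm, 4pm}; Roadmap must come after DesignReview (at 3pm or later) → {4pm}; Roadmap can't share with Budget (4pm) → nothing is left.
So 3 hours is not enough.
4 works (last occupied hour: 5pm): for example Roadmap=4pm, VendorCall=2pm, Budget=5pm, Retro=3pm, DesignReview=3pm, Kickoff=2pm, Standup=3pm.

4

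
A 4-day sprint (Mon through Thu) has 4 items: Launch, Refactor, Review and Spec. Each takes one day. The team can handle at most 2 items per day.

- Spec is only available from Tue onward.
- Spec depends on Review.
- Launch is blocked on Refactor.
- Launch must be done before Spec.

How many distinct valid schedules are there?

Splitting on Launch: it can be Tue (5), Wed (6). Listing each branch's schedules as (Refactor, Review, Spec):
Launch=Tue: (Mon,Mon,Wed) (Mon,Mon,Thu) (Mon,Tue,Wed) (Mon,Tue,Thu) (Mon,Wed,Thu) — 5.
Launch=Wed: (Mon,Mon,Thu) (Mon,Tue,Thu) (Mon,Wed,Thu) (Tue,Mon,Thu) (Tue,Tue,Thu) (Tue,Wed,Thu) — 6.
Summing: 5 + 6 = 11.

11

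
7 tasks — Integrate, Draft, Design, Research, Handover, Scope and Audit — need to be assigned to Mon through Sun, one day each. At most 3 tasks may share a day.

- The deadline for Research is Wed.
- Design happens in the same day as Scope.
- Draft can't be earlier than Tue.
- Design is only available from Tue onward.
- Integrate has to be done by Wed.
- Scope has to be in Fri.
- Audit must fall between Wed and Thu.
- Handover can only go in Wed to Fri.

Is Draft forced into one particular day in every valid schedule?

No

Draft can be Tue (e.g. Handover in Wed; Scope in Fri; Audit in Wed; Research in Mon; Integrate in Mon; Draft in Tue; Design in Fri) or Wed (e.g. Integrate=Mon; Handover=Wed; Scope=Fri; Research=Mon; Design=Fri; Audit=Wed; Draft=Wed).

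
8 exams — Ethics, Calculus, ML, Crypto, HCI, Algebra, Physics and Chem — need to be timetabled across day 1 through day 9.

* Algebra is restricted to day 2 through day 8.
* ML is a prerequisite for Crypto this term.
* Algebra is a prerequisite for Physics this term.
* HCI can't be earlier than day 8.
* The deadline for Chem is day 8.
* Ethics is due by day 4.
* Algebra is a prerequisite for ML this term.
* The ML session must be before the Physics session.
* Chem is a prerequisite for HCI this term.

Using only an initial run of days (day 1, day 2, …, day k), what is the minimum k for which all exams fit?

8

The precedence chain requires at least 3 distinct days.
HCI can't be placed before day 8, so the schedule must run through at least day 8.
8 works (last occupied day: day 8): for example Crypto in day 4; Ethics in day 1; Calculus in day 1; Chem in day 1; Algebra in day 2; Physics in day 4; HCI in day 8; ML in day 3.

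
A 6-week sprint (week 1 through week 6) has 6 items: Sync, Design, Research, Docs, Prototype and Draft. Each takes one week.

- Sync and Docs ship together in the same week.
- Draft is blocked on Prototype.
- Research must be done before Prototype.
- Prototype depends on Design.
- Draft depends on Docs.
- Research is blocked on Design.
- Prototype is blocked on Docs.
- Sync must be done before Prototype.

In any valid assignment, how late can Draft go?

Precedence pushes Draft to at least week 4.
Draft at week 6 is achievable: Draft in week 6; Sync in week 1; Docs in week 1; Research in week 2; Prototype in week 3; Design in week 1.

week 6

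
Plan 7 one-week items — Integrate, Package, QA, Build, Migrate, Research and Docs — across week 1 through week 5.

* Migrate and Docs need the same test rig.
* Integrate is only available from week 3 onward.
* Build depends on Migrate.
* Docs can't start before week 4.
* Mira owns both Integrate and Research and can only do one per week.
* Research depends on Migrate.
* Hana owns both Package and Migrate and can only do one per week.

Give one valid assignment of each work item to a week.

Build=week 2; QA=week 1; Package=week 2; Docs=week 4; Migrate=week 1; Research=week 2; Integrate=week 3

Checking: Migrate(week 1) before Research(week 2); Migrate(week 1) before Build(week 2); Package(week 2) != Migrate(week 1); Integrate(week 3) != Research(week 2); Migrate(week 1) != Docs(week 4); Docs=week 4 in [week 4,week 5]; Integrate=week 3 in [week 3,week 5].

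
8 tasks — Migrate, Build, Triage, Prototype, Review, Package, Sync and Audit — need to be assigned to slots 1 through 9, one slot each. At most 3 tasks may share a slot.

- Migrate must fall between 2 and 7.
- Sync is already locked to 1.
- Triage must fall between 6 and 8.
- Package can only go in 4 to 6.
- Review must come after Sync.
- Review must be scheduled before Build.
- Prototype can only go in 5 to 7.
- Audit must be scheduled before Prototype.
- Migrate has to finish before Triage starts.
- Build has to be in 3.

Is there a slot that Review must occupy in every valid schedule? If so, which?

2

Sync is fixed at 1 and must come before Review, so Review is at least 2.
Build is fixed at 3 and must come after Review, so Review is at most 2.
So Review must be 2.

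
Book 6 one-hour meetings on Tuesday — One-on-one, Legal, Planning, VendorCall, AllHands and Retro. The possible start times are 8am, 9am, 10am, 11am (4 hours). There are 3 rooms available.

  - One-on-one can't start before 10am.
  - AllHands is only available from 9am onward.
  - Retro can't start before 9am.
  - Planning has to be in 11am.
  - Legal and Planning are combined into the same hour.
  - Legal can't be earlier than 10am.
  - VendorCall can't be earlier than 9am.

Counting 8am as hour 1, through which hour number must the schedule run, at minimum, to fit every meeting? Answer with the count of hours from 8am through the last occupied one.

With at most 3 per hour and 6 meetings, at least 2 hours are needed.
Planning can't be placed before 11am — that is hour 4 counting from 8am — so the schedule must run through at least 4 hours.
4 works (last occupied hour: 11am): for example One-on-one=10am, Retro=9am, Planning=11am, AllHands=9am, Legal=11am, VendorCall=9am.

4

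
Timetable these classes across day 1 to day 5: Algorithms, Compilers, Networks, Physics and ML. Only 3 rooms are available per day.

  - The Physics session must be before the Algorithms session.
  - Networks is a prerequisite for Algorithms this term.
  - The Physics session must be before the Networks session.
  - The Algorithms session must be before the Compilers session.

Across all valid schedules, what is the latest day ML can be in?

day 5

ML at day 5 is achievable: Compilers in day 4; Physics in day 1; Networks in day 2; Algorithms in day 3; ML in day 5.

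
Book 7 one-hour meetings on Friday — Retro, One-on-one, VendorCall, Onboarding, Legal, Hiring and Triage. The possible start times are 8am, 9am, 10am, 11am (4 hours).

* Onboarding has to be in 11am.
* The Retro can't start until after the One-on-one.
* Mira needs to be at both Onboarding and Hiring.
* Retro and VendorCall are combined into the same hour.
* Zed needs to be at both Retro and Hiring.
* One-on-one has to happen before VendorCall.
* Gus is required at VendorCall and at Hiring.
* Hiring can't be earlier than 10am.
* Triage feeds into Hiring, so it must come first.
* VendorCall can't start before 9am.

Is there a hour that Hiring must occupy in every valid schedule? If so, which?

10am

Hiring's window is 10am–11am.
Onboarding is fixed at 11am, and Hiring can't share a hour with Onboarding.
So Hiring must be 10am.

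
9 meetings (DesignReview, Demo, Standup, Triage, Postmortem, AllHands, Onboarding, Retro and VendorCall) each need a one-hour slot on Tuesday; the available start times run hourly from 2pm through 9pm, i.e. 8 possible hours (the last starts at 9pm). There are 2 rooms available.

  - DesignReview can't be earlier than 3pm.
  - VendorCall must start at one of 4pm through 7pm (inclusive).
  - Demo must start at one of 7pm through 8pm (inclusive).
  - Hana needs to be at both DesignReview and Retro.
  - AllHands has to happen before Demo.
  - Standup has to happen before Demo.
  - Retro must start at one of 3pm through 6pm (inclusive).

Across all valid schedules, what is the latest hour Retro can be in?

6pm

Retro is available from 3pm; Retro's own window allows nothing later than 6pm.
Retro at 6pm is achievable: Retro=6pm, Triage=3pm, Postmortem=4pm, VendorCall=4pm, Onboarding=5pm, DesignReview=3pm, AllHands=2pm, Standup=2pm, Demo=7pm.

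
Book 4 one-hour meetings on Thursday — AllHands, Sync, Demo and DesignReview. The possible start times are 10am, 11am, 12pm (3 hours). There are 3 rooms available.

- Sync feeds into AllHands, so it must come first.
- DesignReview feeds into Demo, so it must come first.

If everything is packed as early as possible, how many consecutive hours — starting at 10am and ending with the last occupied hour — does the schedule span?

The precedence chain requires at least 2 distinct hours.
With at most 3 per hour and 4 meetings, at least 2 hours are needed.
2 works (last occupied hour: 11am): for example DesignReview=10am; Demo=11am; Sync=10am; AllHands=11am.

2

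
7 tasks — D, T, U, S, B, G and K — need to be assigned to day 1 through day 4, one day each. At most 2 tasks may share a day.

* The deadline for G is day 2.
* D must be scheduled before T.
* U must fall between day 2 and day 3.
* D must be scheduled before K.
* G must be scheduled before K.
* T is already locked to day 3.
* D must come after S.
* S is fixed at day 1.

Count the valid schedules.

Splitting on U: it can be day 2 (3), day 3 (4). Listing each branch's schedules as (D, T, S, B, G, K) by day number:
U=day 2: (2,3,1,3,1,4) (2,3,1,4,1,3) (2,3,1,4,1,4) — 3.
U=day 3: (2,3,1,1,2,4) (2,3,1,2,1,4) (2,3,1,4,1,4) (2,3,1,4,2,4) — 4.
Summing: 3 + 4 = 7.

7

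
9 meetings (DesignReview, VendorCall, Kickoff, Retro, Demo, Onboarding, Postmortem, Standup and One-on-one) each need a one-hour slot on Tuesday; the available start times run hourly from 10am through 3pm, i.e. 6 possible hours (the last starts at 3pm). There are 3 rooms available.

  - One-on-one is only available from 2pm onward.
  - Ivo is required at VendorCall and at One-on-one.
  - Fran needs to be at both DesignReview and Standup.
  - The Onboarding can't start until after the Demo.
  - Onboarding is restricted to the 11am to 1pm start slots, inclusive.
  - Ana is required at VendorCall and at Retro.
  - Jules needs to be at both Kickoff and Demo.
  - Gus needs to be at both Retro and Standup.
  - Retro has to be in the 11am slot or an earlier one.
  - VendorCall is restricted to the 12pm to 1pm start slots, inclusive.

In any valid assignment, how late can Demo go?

12pm

Downstream work caps Demo at 12pm.
Demo at 12pm is achievable: Demo in 12pm; Retro in 10am; Kickoff in 10am; VendorCall in 12pm; Postmortem in 11am; Onboarding in 1pm; One-on-one in 2pm; DesignReview in 10am; Standup in 11am.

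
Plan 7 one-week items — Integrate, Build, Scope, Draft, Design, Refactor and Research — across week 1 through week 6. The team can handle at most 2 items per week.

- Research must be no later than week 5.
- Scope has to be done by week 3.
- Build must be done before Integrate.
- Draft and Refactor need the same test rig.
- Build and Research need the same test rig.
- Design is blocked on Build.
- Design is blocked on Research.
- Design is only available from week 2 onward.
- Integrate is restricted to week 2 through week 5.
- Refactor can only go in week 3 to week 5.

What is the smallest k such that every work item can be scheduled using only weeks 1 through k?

The precedence chain requires at least 2 distinct weeks.
With at most 2 per week and 7 work items, at least 4 weeks are needed.
Refactor can't be placed before week 3, so the schedule must run through at least week 3.
4 works (last occupied week: week 4): for example Draft in week 4, Design in week 3, Scope in week 1, Integrate in week 2, Build in week 1, Refactor in week 3, Research in week 2.

4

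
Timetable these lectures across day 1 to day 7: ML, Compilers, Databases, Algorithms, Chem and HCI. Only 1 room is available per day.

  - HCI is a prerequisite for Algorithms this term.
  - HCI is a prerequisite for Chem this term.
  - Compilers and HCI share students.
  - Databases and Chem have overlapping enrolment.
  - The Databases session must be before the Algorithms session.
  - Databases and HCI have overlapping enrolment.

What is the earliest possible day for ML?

ML at day 1 is achievable: Compilers -> day 6; Algorithms -> day 4; HCI -> day 2; Chem -> day 5; ML -> day 1; Databases -> day 3.

day 1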